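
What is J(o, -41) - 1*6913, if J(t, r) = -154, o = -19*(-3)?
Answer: -7067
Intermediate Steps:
o = 57
J(o, -41) - 1*6913 = -154 - 1*6913 = -154 - 6913 = -7067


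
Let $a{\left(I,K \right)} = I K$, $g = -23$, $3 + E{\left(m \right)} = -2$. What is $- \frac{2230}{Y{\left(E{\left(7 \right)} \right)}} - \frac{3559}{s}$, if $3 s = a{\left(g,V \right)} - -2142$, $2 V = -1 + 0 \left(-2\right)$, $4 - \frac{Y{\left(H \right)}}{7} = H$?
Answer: $- \frac{10949912}{271341} \approx -40.355$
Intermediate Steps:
$E{\left(m \right)} = -5$ ($E{\left(m \right)} = -3 - 2 = -5$)
$Y{\left(H \right)} = 28 - 7 H$
$V = - \frac{1}{2}$ ($V = \frac{-1 + 0 \left(-2\right)}{2} = \frac{-1 + 0}{2} = \frac{1}{2} \left(-1\right) = - \frac{1}{2} \approx -0.5$)
$s = \frac{4307}{6}$ ($s = \frac{\left(-23\right) \left(- \frac{1}{2}\right) - -2142}{3} = \frac{\frac{23}{2} + 2142}{3} = \frac{1}{3} \cdot \frac{4307}{2} = \frac{4307}{6} \approx 717.83$)
$- \frac{2230}{Y{\left(E{\left(7 \right)} \right)}} - \frac{3559}{s} = - \frac{2230}{28 - -35} - \frac{3559}{\frac{4307}{6}} = - \frac{2230}{28 + 35} - \frac{21354}{4307} = - \frac{2230}{63} - \frac{21354}{4307} = - \frac{10949912}{271341}$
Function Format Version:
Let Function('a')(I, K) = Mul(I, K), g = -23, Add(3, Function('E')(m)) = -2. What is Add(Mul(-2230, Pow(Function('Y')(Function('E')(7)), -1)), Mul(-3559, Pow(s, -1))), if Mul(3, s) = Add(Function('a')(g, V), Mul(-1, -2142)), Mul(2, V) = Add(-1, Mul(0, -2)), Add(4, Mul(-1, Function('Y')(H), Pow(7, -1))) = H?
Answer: Rational(-10949912, 271341) ≈ -40.355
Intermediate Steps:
Function('E')(m) = -5 (Function('E')(m) = Add(-3, -2) = -5)
Function('Y')(H) = Add(28, Mul(-7, H))
V = Rational(-1, 2) (V = Mul(Rational(1, 2), Add(-1, Mul(0, -2))) = Mul(Rational(1, 2), Add(-1, 0)) = Mul(Rational(1, 2), -1) = Rational(-1, 2) ≈ -0.50000)
s = Rational(4307, 6) (s = Mul(Rational(1, 3), Add(Mul(-23, Rational(-1, 2)), Mul(-1, -2142))) = Mul(Rational(1, 3), Add(Rational(23, 2), 2142)) = Mul(Rational(1, 3), Rational(4307, 2)) = Rational(4307, 6) ≈ 717.83)
Add(Mul(-2230, Pow(Function('Y')(Function('E')(7)), -1)), Mul(-3559, Pow(s, -1))) = Add(Mul(-2230, Pow(Add(28, Mul(-7, -5)), -1)), Mul(-3559, Pow(Rational(4307, 6), -1))) = Add(Mul(-2230, Pow(Add(28, 35), -1)), Mul(-3559, Rational(6, 4307))) = Add(Mul(-2230, Pow(63, -1)), Rational(-21354, 4307)) = Add(Mul(-2230, Rational(1, 63)), Rational(-21354, 4307)) = Add(Rational(-2230, 63), Rational(-21354, 4307)) = Rational(-10949912, 271341)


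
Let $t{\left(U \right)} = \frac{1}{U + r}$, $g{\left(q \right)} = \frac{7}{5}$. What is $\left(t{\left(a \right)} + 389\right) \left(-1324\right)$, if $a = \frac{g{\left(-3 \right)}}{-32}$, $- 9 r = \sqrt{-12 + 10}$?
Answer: $\frac{1324 \left(- 62240 \sqrt{2} + 23067 i\right)}{- 63 i + 160 \sqrt{2}} \approx -5.1286 \cdot 10^{5} - 7819.7 i$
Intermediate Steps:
$g{\left(q \right)} = \frac{7}{5}$ ($g{\left(q \right)} = 7 \cdot \frac{1}{5} = \frac{7}{5}$)
$r = - \frac{i \sqrt{2}}{9}$ ($r = - \frac{\sqrt{-12 + 10}}{9} = - \frac{\sqrt{-2}}{9} = - \frac{i \sqrt{2}}{9} \approx - 0.15713 i$)
$a = - \frac{7}{160}$ ($a = \frac{7}{5 \left(-32\right)} = \frac{7}{5} \left(- \frac{1}{32}\right) = - \frac{7}{160} \approx -0.04375$)
$t{\left(U \right)} = \frac{1}{U - \frac{i \sqrt{2}}{9}}$
$\left(t{\left(a \right)} + 389\right) \left(-1324\right) = \left(\frac{9}{9 \left(- \frac{7}{160}\right) - i \sqrt{2}} + 389\right) \left(-1324\right) = \left(\frac{9}{- \frac{63}{160} - i \sqrt{2}} + 389\right) \left(-1324\right) = \left(389 + \frac{9}{- \frac{63}{160} - i \sqrt{2}}\right) \left(-1324\right) = -515036 - \frac{11916}{- \frac{63}{160} - i \sqrt{2}}$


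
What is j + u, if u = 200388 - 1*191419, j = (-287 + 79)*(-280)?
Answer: 67209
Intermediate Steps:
j = 58240 (j = -208*(-280) = 58240)
u = 8969 (u = 200388 - 191419 = 8969)
j + u = 58240 + 8969 = 67209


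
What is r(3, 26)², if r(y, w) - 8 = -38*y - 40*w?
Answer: 1313316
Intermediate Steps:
r(y, w) = 8 - 40*w - 38*y (r(y, w) = 8 + (-38*y - 40*w) = 8 + (-40*w - 38*y) = 8 - 40*w - 38*y)
r(3, 26)² = (8 - 40*26 - 38*3)² = (8 - 1040 - 114)² = (-1146)² = 1313316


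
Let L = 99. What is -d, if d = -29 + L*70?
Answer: -6901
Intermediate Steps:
d = 6901 (d = -29 + 99*70 = -29 + 6930 = 6901)
-d = -1*6901 = -6901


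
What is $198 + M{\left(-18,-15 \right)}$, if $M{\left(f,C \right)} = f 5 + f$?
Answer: $90$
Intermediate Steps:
$M{\left(f,C \right)} = 6 f$ ($M{\left(f,C \right)} = 5 f + f = 6 f$)
$198 + M{\left(-18,-15 \right)} = 198 + 6 \left(-18\right) = 198 - 108 = 90$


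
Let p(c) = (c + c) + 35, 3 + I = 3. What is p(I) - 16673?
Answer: -16638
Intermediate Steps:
I = 0 (I = -3 + 3 = 0)
p(c) = 35 + 2*c (p(c) = 2*c + 35 = 35 + 2*c)
p(I) - 16673 = (35 + 2*0) - 16673 = (35 + 0) - 16673 = 35 - 16673 = -16638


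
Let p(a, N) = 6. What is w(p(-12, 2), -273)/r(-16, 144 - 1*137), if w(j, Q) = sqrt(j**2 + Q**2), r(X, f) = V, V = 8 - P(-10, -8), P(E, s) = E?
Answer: sqrt(8285)/6 ≈ 15.170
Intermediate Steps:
V = 18 (V = 8 - 1*(-10) = 8 + 10 = 18)
r(X, f) = 18
w(j, Q) = sqrt(Q**2 + j**2)
w(p(-12, 2), -273)/r(-16, 144 - 1*137) = sqrt((-273)**2 + 6**2)/18 = sqrt(74529 + 36)*(1/18) = sqrt(74565)*(1/18) = (3*sqrt(8285))*(1/18) = sqrt(8285)/6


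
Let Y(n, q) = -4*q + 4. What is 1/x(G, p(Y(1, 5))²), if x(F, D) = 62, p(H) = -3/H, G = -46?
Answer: 1/62 ≈ 0.016129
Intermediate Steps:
Y(n, q) = 4 - 4*q
1/x(G, p(Y(1, 5))²) = 1/62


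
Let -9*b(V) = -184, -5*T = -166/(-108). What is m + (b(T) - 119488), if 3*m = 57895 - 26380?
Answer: -980663/9 ≈ -1.0896e+5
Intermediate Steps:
T = -83/270 (T = -(-166)/(5*(-108)) = -(-166)*(-1)/(5*108) = -⅕*83/54 = -83/270 ≈ -0.30741)
m = 10505 (m = (57895 - 26380)/3 = (⅓)*31515 = 10505)
b(V) = 184/9 (b(V) = -⅑*(-184) = 184/9)
m + (b(T) - 119488) = 10505 + (184/9 - 119488) = 10505 - 1075208/9 = -980663/9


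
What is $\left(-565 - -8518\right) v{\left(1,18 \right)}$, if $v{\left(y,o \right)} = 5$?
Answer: $39765$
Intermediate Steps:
$\left(-565 - -8518\right) v{\left(1,18 \right)} = \left(-565 - -8518\right) 5 = \left(-565 + 8518\right) 5 = 7953 \cdot 5 = 39765$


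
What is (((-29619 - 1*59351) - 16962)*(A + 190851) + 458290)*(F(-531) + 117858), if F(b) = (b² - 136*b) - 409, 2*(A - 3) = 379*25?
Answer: -9771591026593488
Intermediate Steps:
A = 9481/2 (A = 3 + (379*25)/2 = 3 + (½)*9475 = 3 + 9475/2 = 9481/2 ≈ 4740.5)
F(b) = -409 + b² - 136*b
(((-29619 - 1*59351) - 16962)*(A + 190851) + 458290)*(F(-531) + 117858) = (((-29619 - 1*59351) - 16962)*(9481/2 + 190851) + 458290)*((-409 + (-531)² - 136*(-531)) + 117858) = (((-29619 - 59351) - 16962)*(391183/2) + 458290)*((-409 + 281961 + 72216) + 117858) = ((-88970 - 16962)*(391183/2) + 458290)*(353768 + 117858) = (-105932*391183/2 + 458290)*471626 = (-20719398778 + 458290)*471626 = -20718940488*471626 = -9771591026593488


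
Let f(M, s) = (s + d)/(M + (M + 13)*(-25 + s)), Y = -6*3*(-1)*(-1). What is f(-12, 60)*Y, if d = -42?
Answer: -324/23 ≈ -14.087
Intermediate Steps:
Y = -18 (Y = -(-18)*(-1) = -6*3 = -18)
f(M, s) = (-42 + s)/(M + (-25 + s)*(13 + M)) (f(M, s) = (s - 42)/(M + (M + 13)*(-25 + s)) = (-42 + s)/(M + (13 + M)*(-25 + s)) = (-42 + s)/(M + (-25 + s)*(13 + M)))
f(-12, 60)*Y = ((-42 + 60)/(-325 - 24*(-12) + 13*60 - 12*60))*(-18) = (18/(-325 + 288 + 780 - 720))*(-18) = (18/23)*(-18) = -324/23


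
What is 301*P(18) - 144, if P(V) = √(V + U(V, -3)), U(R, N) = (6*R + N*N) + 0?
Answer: -144 + 903*√15 ≈ 3353.3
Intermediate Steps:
U(R, N) = N² + 6*R (U(R, N) = (6*R + N²) + 0 = (N² + 6*R) + 0 = N² + 6*R)
P(V) = √(9 + 7*V) (P(V) = √(V + ((-3)² + 6*V)) = √(V + (9 + 6*V)) = √(9 + 7*V))
301*P(18) - 144 = 301*√(9 + 7*18) - 144 = 301*√(9 + 126) - 144 = 301*√135 - 144 = 301*(3*√15) - 144 = 903*√15 - 144 = -144 + 903*√15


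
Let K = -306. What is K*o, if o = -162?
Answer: 49572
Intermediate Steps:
K*o = -306*(-162) = 49572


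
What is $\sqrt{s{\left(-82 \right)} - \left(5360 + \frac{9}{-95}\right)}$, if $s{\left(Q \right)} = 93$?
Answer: $\frac{2 i \sqrt{11883455}}{95} \approx 72.573 i$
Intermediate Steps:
$\sqrt{s{\left(-82 \right)} - \left(5360 + \frac{9}{-95}\right)} = \sqrt{93 - \left(5360 + \frac{9}{-95}\right)} = \sqrt{93 - \frac{509191}{95}} = \sqrt{- \frac{500356}{95}} = \frac{2 i \sqrt{11883455}}{95}$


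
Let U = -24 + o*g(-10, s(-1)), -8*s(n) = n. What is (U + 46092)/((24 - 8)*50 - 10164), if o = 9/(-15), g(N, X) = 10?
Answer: -23031/4682 ≈ -4.9191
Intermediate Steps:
s(n) = -n/8
o = -3/5 (o = 9*(-1/15) = -3/5 ≈ -0.60000)
U = -30 (U = -24 - 3/5*10 = -24 - 6 = -30)
(U + 46092)/((24 - 8)*50 - 10164) = (-30 + 46092)/((24 - 8)*50 - 10164) = 46062/(16*50 - 10164) = 46062/(800 - 10164) = 46062/(-9364) = 46062*(-1/9364) = -23031/4682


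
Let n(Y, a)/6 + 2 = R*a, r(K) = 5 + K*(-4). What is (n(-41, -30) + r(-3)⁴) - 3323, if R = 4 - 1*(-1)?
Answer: 79286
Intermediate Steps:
r(K) = 5 - 4*K
R = 5 (R = 4 + 1 = 5)
n(Y, a) = -12 + 30*a (n(Y, a) = -12 + 6*(5*a) = -12 + 30*a)
(n(-41, -30) + r(-3)⁴) - 3323 = ((-12 + 30*(-30)) + (5 - 4*(-3))⁴) - 3323 = ((-12 - 900) + (5 + 12)⁴) - 3323 = (-912 + 17⁴) - 3323 = (-912 + 83521) - 3323 = 82609 - 3323 = 79286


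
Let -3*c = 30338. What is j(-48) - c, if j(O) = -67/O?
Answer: 161825/16 ≈ 10114.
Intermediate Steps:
c = -30338/3 (c = -⅓*30338 = -30338/3 ≈ -10113.)
j(-48) - c = -67/(-48) - 1*(-30338/3) = -67*(-1/48) + 30338/3 = 67/48 + 30338/3 = 161825/16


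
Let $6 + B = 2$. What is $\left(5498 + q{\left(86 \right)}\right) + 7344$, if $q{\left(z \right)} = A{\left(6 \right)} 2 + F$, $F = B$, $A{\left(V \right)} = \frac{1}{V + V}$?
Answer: $\frac{77029}{6} \approx 12838.0$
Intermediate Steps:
$B = -4$ ($B = -6 + 2 = -4$)
$A{\left(V \right)} = \frac{1}{2 V}$
$F = -4$
$q{\left(z \right)} = - \frac{23}{6}$ ($q{\left(z \right)} = \frac{1}{2 \cdot 6} \cdot 2 - 4 = \frac{1}{2} \cdot \frac{1}{6} \cdot 2 - 4 = \frac{1}{12} \cdot 2 - 4 = \frac{1}{6} - 4 = - \frac{23}{6}$)
$\left(5498 + q{\left(86 \right)}\right) + 7344 = \left(5498 - \frac{23}{6}\right) + 7344 = \frac{32965}{6} + 7344 = \frac{77029}{6}$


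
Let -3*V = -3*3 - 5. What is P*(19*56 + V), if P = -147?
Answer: -157094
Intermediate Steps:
V = 14/3 (V = -(-3*3 - 5)/3 = -(-9 - 5)/3 = -⅓*(-14) = 14/3 ≈ 4.6667)
P*(19*56 + V) = -147*(19*56 + 14/3) = -147*(1064 + 14/3) = -147*3206/3 = -157094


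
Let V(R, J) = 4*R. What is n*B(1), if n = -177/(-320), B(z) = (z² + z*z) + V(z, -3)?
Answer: 531/160 ≈ 3.3187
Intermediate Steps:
B(z) = 2*z² + 4*z (B(z) = (z² + z*z) + 4*z = (z² + z²) + 4*z = 2*z² + 4*z)
n = 177/320 (n = -177*(-1/320) = 177/320 ≈ 0.55313)
n*B(1) = 177*(2*1*(2 + 1))/320 = 177*(2*1*3)/320 = (177/320)*6 = 531/160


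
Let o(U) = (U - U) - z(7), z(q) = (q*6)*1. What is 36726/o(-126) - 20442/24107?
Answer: -147702041/168749 ≈ -875.28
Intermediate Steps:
z(q) = 6*q (z(q) = (6*q)*1 = 6*q)
o(U) = -42 (o(U) = (U - U) - 6*7 = 0 - 1*42 = 0 - 42 = -42)
36726/o(-126) - 20442/24107 = 36726/(-42) - 20442/24107 = 36726*(-1/42) - 20442*1/24107 = -6121/7 - 20442/24107 = -147702041/168749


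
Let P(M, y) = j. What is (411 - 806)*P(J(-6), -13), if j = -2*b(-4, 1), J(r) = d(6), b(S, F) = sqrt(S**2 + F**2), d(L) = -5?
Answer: 790*sqrt(17) ≈ 3257.3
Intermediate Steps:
b(S, F) = sqrt(F**2 + S**2)
J(r) = -5
j = -2*sqrt(17) (j = -2*sqrt(1**2 + (-4)**2) = -2*sqrt(1 + 16) = -2*sqrt(17) ≈ -8.2462)
P(M, y) = -2*sqrt(17)
(411 - 806)*P(J(-6), -13) = (411 - 806)*(-2*sqrt(17)) = -(-790)*sqrt(17) = 790*sqrt(17)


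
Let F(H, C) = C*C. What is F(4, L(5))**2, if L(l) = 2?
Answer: 16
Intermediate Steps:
F(H, C) = C**2
F(4, L(5))**2 = (2**2)**2 = 4**2 = 16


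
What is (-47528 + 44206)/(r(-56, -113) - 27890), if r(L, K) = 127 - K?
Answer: 1661/13825 ≈ 0.12014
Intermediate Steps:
(-47528 + 44206)/(r(-56, -113) - 27890) = (-47528 + 44206)/((127 - 1*(-113)) - 27890) = -3322/((127 + 113) - 27890) = -3322/(240 - 27890) = -3322/(-27650) = -3322*(-1/27650) = 1661/13825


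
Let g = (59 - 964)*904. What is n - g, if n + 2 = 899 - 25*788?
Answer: 799317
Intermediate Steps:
n = -18803 (n = -2 + (899 - 25*788) = -2 + (899 - 19700) = -2 - 18801 = -18803)
g = -818120 (g = -905*904 = -818120)
n - g = -18803 - 1*(-818120) = -18803 + 818120 = 799317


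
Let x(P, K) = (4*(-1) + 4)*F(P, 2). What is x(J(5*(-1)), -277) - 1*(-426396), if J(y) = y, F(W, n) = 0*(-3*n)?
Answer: 426396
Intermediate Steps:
F(W, n) = 0
x(P, K) = 0 (x(P, K) = (4*(-1) + 4)*0 = (-4 + 4)*0 = 0*0 = 0)
x(J(5*(-1)), -277) - 1*(-426396) = 0 - 1*(-426396) = 0 + 426396 = 426396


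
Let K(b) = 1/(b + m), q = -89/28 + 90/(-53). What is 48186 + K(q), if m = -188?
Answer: 13792229110/286229 ≈ 48186.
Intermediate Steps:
q = -7237/1484 (q = -89*1/28 + 90*(-1/53) = -89/28 - 90/53 = -7237/1484 ≈ -4.8767)
K(b) = 1/(-188 + b) (K(b) = 1/(b - 188) = 1/(-188 + b))
48186 + K(q) = 48186 + 1/(-188 - 7237/1484) = 48186 + 1/(-286229/1484) = 48186 - 1484/286229 = 13792229110/286229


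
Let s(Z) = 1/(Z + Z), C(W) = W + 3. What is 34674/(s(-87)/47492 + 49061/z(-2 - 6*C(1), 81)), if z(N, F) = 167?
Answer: 47850901413264/405420871921 ≈ 118.03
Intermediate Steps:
C(W) = 3 + W
s(Z) = 1/(2*Z)
34674/(s(-87)/47492 + 49061/z(-2 - 6*C(1), 81)) = 34674/(((1/2)/(-87))/47492 + 49061/167) = 34674/(((1/2)*(-1/87))*(1/47492) + 49061*(1/167)) = 34674/(-1/174*1/47492 + 49061/167) = 34674/(-1/8263608 + 49061/167) = 34674/(405420871921/1380022536) = 34674*(1380022536/405420871921) = 47850901413264/405420871921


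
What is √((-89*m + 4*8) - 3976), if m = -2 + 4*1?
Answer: 3*I*√458 ≈ 64.203*I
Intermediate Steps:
m = 2 (m = -2 + 4 = 2)
√((-89*m + 4*8) - 3976) = √((-89*2 + 4*8) - 3976) = √((-178 + 32) - 3976) = √(-146 - 3976) = √(-4122) = 3*I*√458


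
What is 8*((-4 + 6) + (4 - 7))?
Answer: -8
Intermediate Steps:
8*((-4 + 6) + (4 - 7)) = 8*(2 - 3) = 8*(-1) = -8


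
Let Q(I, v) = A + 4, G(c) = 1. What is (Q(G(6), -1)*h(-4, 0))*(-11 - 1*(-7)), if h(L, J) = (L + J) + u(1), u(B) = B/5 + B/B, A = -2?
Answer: 112/5 ≈ 22.400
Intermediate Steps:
u(B) = 1 + B/5 (u(B) = B*(⅕) + 1 = B/5 + 1 = 1 + B/5)
Q(I, v) = 2 (Q(I, v) = -2 + 4 = 2)
h(L, J) = 6/5 + J + L (h(L, J) = (L + J) + (1 + (⅕)*1) = (J + L) + (1 + ⅕) = (J + L) + 6/5 = 6/5 + J + L)
(Q(G(6), -1)*h(-4, 0))*(-11 - 1*(-7)) = (2*(6/5 + 0 - 4))*(-11 - 1*(-7)) = (2*(-14/5))*(-11 + 7) = -28/5*(-4) = 112/5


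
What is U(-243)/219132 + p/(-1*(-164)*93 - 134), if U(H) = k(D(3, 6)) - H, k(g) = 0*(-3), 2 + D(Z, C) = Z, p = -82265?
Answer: -333763339/61348844 ≈ -5.4404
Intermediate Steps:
D(Z, C) = -2 + Z
k(g) = 0
U(H) = -H (U(H) = 0 - H = -H)
U(-243)/219132 + p/(-1*(-164)*93 - 134) = -1*(-243)/219132 - 82265/(-1*(-164)*93 - 134) = 243*(1/219132) - 82265/(164*93 - 134) = 9/8116 - 82265/(15252 - 134) = 9/8116 - 82265/15118 = -333763339/61348844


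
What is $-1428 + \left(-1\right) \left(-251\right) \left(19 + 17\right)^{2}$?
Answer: $323868$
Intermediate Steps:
$-1428 + \left(-1\right) \left(-251\right) \left(19 + 17\right)^{2} = -1428 + 251 \cdot 36^{2} = -1428 + 251 \cdot 1296 = -1428 + 325296 = 323868$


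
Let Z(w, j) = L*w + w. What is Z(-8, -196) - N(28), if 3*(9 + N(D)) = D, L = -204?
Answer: 4871/3 ≈ 1623.7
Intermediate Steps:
N(D) = -9 + D/3
Z(w, j) = -203*w (Z(w, j) = -204*w + w = -203*w)
Z(-8, -196) - N(28) = -203*(-8) - (-9 + (⅓)*28) = 1624 - (-9 + 28/3) = 1624 - 1*⅓ = 1624 - ⅓ = 4871/3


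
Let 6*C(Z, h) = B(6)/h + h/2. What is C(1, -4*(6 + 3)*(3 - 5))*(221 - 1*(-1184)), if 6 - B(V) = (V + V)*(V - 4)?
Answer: 200915/24 ≈ 8371.5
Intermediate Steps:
B(V) = 6 - 2*V*(-4 + V) (B(V) = 6 - (V + V)*(V - 4) = 6 - 2*V*(-4 + V))
C(Z, h) = -3/h + h/12 (C(Z, h) = ((6 - 2*6**2 + 8*6)/h + h/2)/6 = ((6 - 2*36 + 48)/h + h*(1/2))/6 = ((6 - 72 + 48)/h + h/2)/6 = (-18/h + h/2)/6 = (h/2 - 18/h)/6 = -3/h + h/12)
C(1, -4*(6 + 3)*(3 - 5))*(221 - 1*(-1184)) = (-3*(-1/(4*(3 - 5)*(6 + 3))) + (-4*(6 + 3)*(3 - 5))/12)*(221 - 1*(-1184)) = (-3/((-36*(-2))) + (-36*(-2))/12)*(221 + 1184) = (-3/((-4*(-18))) + (-4*(-18))/12)*1405 = (-3/72 + (1/12)*72)*1405 = (-3*1/72 + 6)*1405 = (-1/24 + 6)*1405 = (143/24)*1405 = 200915/24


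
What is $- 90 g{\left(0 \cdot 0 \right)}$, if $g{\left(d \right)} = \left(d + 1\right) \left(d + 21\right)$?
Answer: $-1890$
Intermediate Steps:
$g{\left(d \right)} = \left(1 + d\right) \left(21 + d\right)$
$- 90 g{\left(0 \cdot 0 \right)} = - 90 \left(21 + \left(0 \cdot 0\right)^{2} + 22 \cdot 0 \cdot 0\right) = - 90 \left(21 + 0^{2} + 22 \cdot 0\right) = - 90 \left(21 + 0 + 0\right) = \left(-90\right) 21 = -1890$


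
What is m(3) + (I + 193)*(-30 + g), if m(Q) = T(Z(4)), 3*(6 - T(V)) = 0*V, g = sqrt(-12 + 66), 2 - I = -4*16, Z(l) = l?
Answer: -7764 + 777*sqrt(6) ≈ -5860.8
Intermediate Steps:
I = 66 (I = 2 - (-4)*16 = 2 - 1*(-64) = 2 + 64 = 66)
g = 3*sqrt(6) (g = sqrt(54) = 3*sqrt(6) ≈ 7.3485)
T(V) = 6 (T(V) = 6 - 0*V = 6 - 1/3*0 = 6 + 0 = 6)
m(Q) = 6
m(3) + (I + 193)*(-30 + g) = 6 + (66 + 193)*(-30 + 3*sqrt(6)) = 6 + 259*(-30 + 3*sqrt(6)) = 6 + (-7770 + 777*sqrt(6)) = -7764 + 777*sqrt(6)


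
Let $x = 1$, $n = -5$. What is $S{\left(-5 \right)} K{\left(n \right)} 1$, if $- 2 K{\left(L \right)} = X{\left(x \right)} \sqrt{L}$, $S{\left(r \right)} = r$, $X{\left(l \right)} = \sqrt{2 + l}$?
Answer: $\frac{5 i \sqrt{15}}{2} \approx 9.6825 i$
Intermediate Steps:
$K{\left(L \right)} = - \frac{\sqrt{3} \sqrt{L}}{2}$ ($K{\left(L \right)} = - \frac{\sqrt{2 + 1} \sqrt{L}}{2} = - \frac{\sqrt{3} \sqrt{L}}{2}$)
$S{\left(-5 \right)} K{\left(n \right)} 1 = - 5 \left(- \frac{\sqrt{3} \sqrt{-5}}{2}\right) 1 = - 5 \left(- \frac{\sqrt{3} i \sqrt{5}}{2}\right) 1 = - 5 \left(- \frac{i \sqrt{15}}{2}\right) 1 = \frac{5 i \sqrt{15}}{2} \cdot 1 = \frac{5 i \sqrt{15}}{2}$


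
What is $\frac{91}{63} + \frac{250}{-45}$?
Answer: $- \frac{37}{9} \approx -4.1111$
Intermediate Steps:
$\frac{91}{63} + \frac{250}{-45} = 91 \cdot \frac{1}{63} + 250 \left(- \frac{1}{45}\right) = \frac{13}{9} - \frac{50}{9} = - \frac{37}{9}$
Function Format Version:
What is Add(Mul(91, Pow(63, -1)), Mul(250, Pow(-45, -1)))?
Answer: Rational(-37, 9) ≈ -4.1111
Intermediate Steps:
Add(Mul(91, Pow(63, -1)), Mul(250, Pow(-45, -1))) = Add(Mul(91, Rational(1, 63)), Mul(250, Rational(-1, 45))) = Add(Rational(13, 9), Rational(-50, 9)) = Rational(-37, 9)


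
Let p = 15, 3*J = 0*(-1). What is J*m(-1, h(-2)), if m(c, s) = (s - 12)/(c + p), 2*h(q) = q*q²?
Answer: 0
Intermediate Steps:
J = 0 (J = (0*(-1))/3 = (⅓)*0 = 0)
h(q) = q³/2 (h(q) = (q*q²)/2 = q³/2)
m(c, s) = (-12 + s)/(15 + c) (m(c, s) = (s - 12)/(c + 15) = (-12 + s)/(15 + c))
J*m(-1, h(-2)) = 0*((-12 + (½)*(-2)³)/(15 - 1)) = 0*((-12 + (½)*(-8))/14) = 0*((-12 - 4)/14) = 0*((1/14)*(-16)) = 0*(-8/7) = 0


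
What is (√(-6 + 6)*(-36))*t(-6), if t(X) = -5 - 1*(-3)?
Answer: 0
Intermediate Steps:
t(X) = -2 (t(X) = -5 + 3 = -2)
(√(-6 + 6)*(-36))*t(-6) = (√(-6 + 6)*(-36))*(-2) = (√0*(-36))*(-2) = (0*(-36))*(-2) = 0*(-2) = 0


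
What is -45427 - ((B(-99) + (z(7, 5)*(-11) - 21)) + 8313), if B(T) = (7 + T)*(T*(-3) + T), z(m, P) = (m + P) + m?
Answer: -35294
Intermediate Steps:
z(m, P) = P + 2*m (z(m, P) = (P + m) + m = P + 2*m)
B(T) = -2*T*(7 + T) (B(T) = (7 + T)*(-3*T + T) = (7 + T)*(-2*T) = -2*T*(7 + T))
-45427 - ((B(-99) + (z(7, 5)*(-11) - 21)) + 8313) = -45427 - ((-2*(-99)*(7 - 99) + ((5 + 2*7)*(-11) - 21)) + 8313) = -45427 - ((-2*(-99)*(-92) + ((5 + 14)*(-11) - 21)) + 8313) = -45427 - ((-18216 + (19*(-11) - 21)) + 8313) = -45427 - ((-18216 + (-209 - 21)) + 8313) = -45427 - ((-18216 - 230) + 8313) = -45427 - (-18446 + 8313) = -45427 - 1*(-10133) = -45427 + 10133 = -35294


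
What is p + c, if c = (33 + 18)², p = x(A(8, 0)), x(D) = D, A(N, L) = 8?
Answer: 2609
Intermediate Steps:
p = 8
c = 2601 (c = 51² = 2601)
p + c = 8 + 2601 = 2609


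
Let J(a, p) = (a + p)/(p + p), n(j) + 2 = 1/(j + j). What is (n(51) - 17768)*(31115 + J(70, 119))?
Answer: -1917552072043/3468 ≈ -5.5293e+8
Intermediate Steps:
n(j) = -2 + 1/(2*j) (n(j) = -2 + 1/(j + j) = -2 + 1/(2*j))
J(a, p) = (a + p)/(2*p) (J(a, p) = (a + p)/((2*p)) = (a + p)*(1/(2*p)) = (a + p)/(2*p))
(n(51) - 17768)*(31115 + J(70, 119)) = ((-2 + (1/2)/51) - 17768)*(31115 + (1/2)*(70 + 119)/119) = ((-2 + (1/2)*(1/51)) - 17768)*(31115 + (1/2)*(1/119)*189) = ((-2 + 1/102) - 17768)*(31115 + 27/34) = (-203/102 - 17768)*(1057937/34) = -1812539/102*1057937/34 = -1917552072043/3468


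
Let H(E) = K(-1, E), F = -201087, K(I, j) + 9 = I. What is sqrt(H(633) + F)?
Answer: I*sqrt(201097) ≈ 448.44*I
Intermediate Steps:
K(I, j) = -9 + I
H(E) = -10 (H(E) = -9 - 1 = -10)
sqrt(H(633) + F) = sqrt(-10 - 201087) = sqrt(-201097) = I*sqrt(201097)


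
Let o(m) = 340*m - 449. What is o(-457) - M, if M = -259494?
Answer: 103665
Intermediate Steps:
o(m) = -449 + 340*m
o(-457) - M = (-449 + 340*(-457)) - 1*(-259494) = (-449 - 155380) + 259494 = -155829 + 259494 = 103665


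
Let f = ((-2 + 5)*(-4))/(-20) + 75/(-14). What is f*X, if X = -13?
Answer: 4329/70 ≈ 61.843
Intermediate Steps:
f = -333/70 (f = (3*(-4))*(-1/20) + 75*(-1/14) = -12*(-1/20) - 75/14 = ⅗ - 75/14 = -333/70 ≈ -4.7571)
f*X = -333/70*(-13) = 4329/70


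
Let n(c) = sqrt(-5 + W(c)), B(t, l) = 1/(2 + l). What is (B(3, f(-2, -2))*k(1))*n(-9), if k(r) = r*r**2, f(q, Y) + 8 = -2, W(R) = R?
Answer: -I*sqrt(14)/8 ≈ -0.46771*I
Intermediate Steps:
f(q, Y) = -10 (f(q, Y) = -8 - 2 = -10)
n(c) = sqrt(-5 + c)
k(r) = r**3
(B(3, f(-2, -2))*k(1))*n(-9) = (1**3/(2 - 10))*sqrt(-5 - 9) = (1/(-8))*sqrt(-14) = (-1/8*1)*(I*sqrt(14)) = -I*sqrt(14)/8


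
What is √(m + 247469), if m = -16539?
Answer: √230930 ≈ 480.55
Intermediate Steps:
√(m + 247469) = √(-16539 + 247469) = √230930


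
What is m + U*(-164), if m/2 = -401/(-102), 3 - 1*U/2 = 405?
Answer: 6725057/51 ≈ 1.3186e+5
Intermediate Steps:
U = -804 (U = 6 - 2*405 = 6 - 810 = -804)
m = 401/51 (m = 2*(-401/(-102)) = 2*(-401*(-1/102)) = 2*(401/102) = 401/51 ≈ 7.8627)
m + U*(-164) = 401/51 - 804*(-164) = 401/51 + 131856 = 6725057/51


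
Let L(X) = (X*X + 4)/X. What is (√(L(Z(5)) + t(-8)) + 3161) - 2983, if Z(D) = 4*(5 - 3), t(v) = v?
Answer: 178 + √2/2 ≈ 178.71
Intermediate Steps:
Z(D) = 8 (Z(D) = 4*2 = 8)
L(X) = (4 + X²)/X (L(X) = (X² + 4)/X = (4 + X²)/X)
(√(L(Z(5)) + t(-8)) + 3161) - 2983 = (√((8 + 4/8) - 8) + 3161) - 2983 = (√((8 + 4*(⅛)) - 8) + 3161) - 2983 = (√((8 + ½) - 8) + 3161) - 2983 = (√(17/2 - 8) + 3161) - 2983 = (√(½) + 3161) - 2983 = (√2/2 + 3161) - 2983 = (3161 + √2/2) - 2983 = 178 + √2/2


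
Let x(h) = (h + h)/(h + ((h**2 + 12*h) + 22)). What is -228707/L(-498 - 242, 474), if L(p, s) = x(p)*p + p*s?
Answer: 61522411707/94354243160 ≈ 0.65204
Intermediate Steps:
x(h) = 2*h/(22 + h**2 + 13*h) (x(h) = (2*h)/(h + (22 + h**2 + 12*h)) = (2*h)/(22 + h**2 + 13*h) = 2*h/(22 + h**2 + 13*h))
L(p, s) = p*s + 2*p**2/(22 + p**2 + 13*p) (L(p, s) = (2*p/(22 + p**2 + 13*p))*p + p*s = 2*p**2/(22 + p**2 + 13*p) + p*s = p*s + 2*p**2/(22 + p**2 + 13*p))
-228707/L(-498 - 242, 474) = -228707*(22 + (-498 - 242)**2 + 13*(-498 - 242))/((-498 - 242)*(2*(-498 - 242) + 474*(22 + (-498 - 242)**2 + 13*(-498 - 242)))) = -228707*(-(22 + (-740)**2 + 13*(-740))/(740*(2*(-740) + 474*(22 + (-740)**2 + 13*(-740))))) = -228707*(-(22 + 547600 - 9620)/(740*(-1480 + 474*(22 + 547600 - 9620)))) = -228707*(-269001/(370*(-1480 + 474*538002))) = -228707*(-269001/(370*(-1480 + 255012948))) = -228707/((-740*1/538002*255011468)) = -228707/(-94354243160/269001) = -228707*(-269001/94354243160) = 61522411707/94354243160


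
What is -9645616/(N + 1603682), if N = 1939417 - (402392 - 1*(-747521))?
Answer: -4822808/1196593 ≈ -4.0304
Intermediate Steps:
N = 789504 (N = 1939417 - (402392 + 747521) = 1939417 - 1*1149913 = 1939417 - 1149913 = 789504)
-9645616/(N + 1603682) = -9645616/(789504 + 1603682) = -9645616/2393186 = -9645616*1/2393186 = -4822808/1196593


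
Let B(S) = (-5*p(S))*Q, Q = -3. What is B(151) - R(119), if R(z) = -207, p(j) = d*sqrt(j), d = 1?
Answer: 207 + 15*sqrt(151) ≈ 391.32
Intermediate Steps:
p(j) = sqrt(j) (p(j) = 1*sqrt(j) = sqrt(j))
B(S) = 15*sqrt(S) (B(S) = -5*sqrt(S)*(-3) = 15*sqrt(S))
B(151) - R(119) = 15*sqrt(151) - 1*(-207) = 15*sqrt(151) + 207 = 207 + 15*sqrt(151)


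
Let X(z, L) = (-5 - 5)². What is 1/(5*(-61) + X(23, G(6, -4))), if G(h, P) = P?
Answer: -1/205 ≈ -0.0048781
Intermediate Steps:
X(z, L) = 100 (X(z, L) = (-10)² = 100)
1/(5*(-61) + X(23, G(6, -4))) = 1/(5*(-61) + 100) = 1/(-305 + 100) = 1/(-205) = -1/205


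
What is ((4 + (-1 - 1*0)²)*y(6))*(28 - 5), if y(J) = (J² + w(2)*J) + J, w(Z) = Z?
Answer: 6210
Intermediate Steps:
y(J) = J² + 3*J (y(J) = (J² + 2*J) + J = J² + 3*J)
((4 + (-1 - 1*0)²)*y(6))*(28 - 5) = ((4 + (-1 - 1*0)²)*(6*(3 + 6)))*(28 - 5) = ((4 + (-1 + 0)²)*(6*9))*23 = ((4 + (-1)²)*54)*23 = ((4 + 1)*54)*23 = (5*54)*23 = 270*23 = 6210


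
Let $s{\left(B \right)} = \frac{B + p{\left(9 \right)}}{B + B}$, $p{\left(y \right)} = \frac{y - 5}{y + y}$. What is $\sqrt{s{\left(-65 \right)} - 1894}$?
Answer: $\frac{i \sqrt{288001610}}{390} \approx 43.514 i$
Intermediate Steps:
$p{\left(y \right)} = \frac{-5 + y}{2 y}$
$s{\left(B \right)} = \frac{\frac{2}{9} + B}{2 B}$ ($s{\left(B \right)} = \frac{B + \frac{-5 + 9}{2 \cdot 9}}{B + B} = \frac{B + \frac{1}{2} \cdot \frac{1}{9} \cdot 4}{2 B} = \left(B + \frac{2}{9}\right) \frac{1}{2 B} = \left(\frac{2}{9} + B\right) \frac{1}{2 B} = \frac{\frac{2}{9} + B}{2 B}$)
$\sqrt{s{\left(-65 \right)} - 1894} = \sqrt{\frac{2 + 9 \left(-65\right)}{18 \left(-65\right)} - 1894} = \sqrt{\frac{1}{18} \left(- \frac{1}{65}\right) \left(2 - 585\right) - 1894} = \sqrt{\frac{1}{18} \left(- \frac{1}{65}\right) \left(-583\right) - 1894} = \sqrt{\frac{583}{1170} - 1894} = \sqrt{- \frac{2215397}{1170}} = \frac{i \sqrt{288001610}}{390}$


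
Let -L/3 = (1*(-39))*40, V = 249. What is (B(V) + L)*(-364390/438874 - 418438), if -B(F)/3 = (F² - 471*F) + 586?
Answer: -15495338195938356/219437 ≈ -7.0614e+10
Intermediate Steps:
L = 4680 (L = -3*1*(-39)*40 = -(-117)*40 = -3*(-1560) = 4680)
B(F) = -1758 - 3*F² + 1413*F (B(F) = -3*((F² - 471*F) + 586) = -3*(586 + F² - 471*F) = -1758 - 3*F² + 1413*F)
(B(V) + L)*(-364390/438874 - 418438) = ((-1758 - 3*249² + 1413*249) + 4680)*(-364390/438874 - 418438) = ((-1758 - 3*62001 + 351837) + 4680)*(-364390*1/438874 - 418438) = ((-1758 - 186003 + 351837) + 4680)*(-182195/219437 - 418438) = (164076 + 4680)*(-91820961601/219437) = 168756*(-91820961601/219437) = -15495338195938356/219437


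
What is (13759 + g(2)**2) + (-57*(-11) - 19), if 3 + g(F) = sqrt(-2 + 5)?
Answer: 14379 - 6*sqrt(3) ≈ 14369.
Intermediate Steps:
g(F) = -3 + sqrt(3) (g(F) = -3 + sqrt(-2 + 5) = -3 + sqrt(3))
(13759 + g(2)**2) + (-57*(-11) - 19) = (13759 + (-3 + sqrt(3))**2) + (-57*(-11) - 19) = (13759 + (-3 + sqrt(3))**2) + (627 - 19) = (13759 + (-3 + sqrt(3))**2) + 608 = 14367 + (-3 + sqrt(3))**2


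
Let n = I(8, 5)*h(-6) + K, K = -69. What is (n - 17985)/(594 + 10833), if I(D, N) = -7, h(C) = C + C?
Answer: -5990/3809 ≈ -1.5726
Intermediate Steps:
h(C) = 2*C
n = 15 (n = -14*(-6) - 69 = -7*(-12) - 69 = 84 - 69 = 15)
(n - 17985)/(594 + 10833) = (15 - 17985)/(594 + 10833) = -17970/11427 = -17970*1/11427 = -5990/3809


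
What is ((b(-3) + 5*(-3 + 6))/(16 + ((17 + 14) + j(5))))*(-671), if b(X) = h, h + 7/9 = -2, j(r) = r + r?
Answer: -73810/513 ≈ -143.88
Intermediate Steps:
j(r) = 2*r
h = -25/9 (h = -7/9 - 2 = -25/9 ≈ -2.7778)
b(X) = -25/9
((b(-3) + 5*(-3 + 6))/(16 + ((17 + 14) + j(5))))*(-671) = ((-25/9 + 5*(-3 + 6))/(16 + ((17 + 14) + 2*5)))*(-671) = ((-25/9 + 5*3)/(16 + (31 + 10)))*(-671) = ((-25/9 + 15)/(16 + 41))*(-671) = ((110/9)/57)*(-671) = ((110/9)*(1/57))*(-671) = (110/513)*(-671) = -73810/513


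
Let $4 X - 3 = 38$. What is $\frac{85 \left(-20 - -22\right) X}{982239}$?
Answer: $\frac{3485}{1964478} \approx 0.001774$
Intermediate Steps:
$X = \frac{41}{4}$ ($X = \frac{3}{4} + \frac{1}{4} \cdot 38 = \frac{3}{4} + \frac{19}{2} = \frac{41}{4} \approx 10.25$)
$\frac{85 \left(-20 - -22\right) X}{982239} = \frac{85 \left(-20 - -22\right) \frac{41}{4}}{982239} = 85 \left(-20 + 22\right) \frac{41}{4} \cdot \frac{1}{982239} = 85 \cdot 2 \cdot \frac{41}{4} \cdot \frac{1}{982239} = 170 \cdot \frac{41}{4} \cdot \frac{1}{982239} = \frac{3485}{2} \cdot \frac{1}{982239} = \frac{3485}{1964478}$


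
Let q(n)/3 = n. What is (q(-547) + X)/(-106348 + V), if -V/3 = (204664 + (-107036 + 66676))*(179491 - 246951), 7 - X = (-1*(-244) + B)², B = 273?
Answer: -268923/33251737172 ≈ -8.0875e-6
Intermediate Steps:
q(n) = 3*n
X = -267282 (X = 7 - (-1*(-244) + 273)² = 7 - (244 + 273)² = 7 - 1*517² = 7 - 1*267289 = 7 - 267289 = -267282)
V = 33251843520 (V = -3*(204664 + (-107036 + 66676))*(179491 - 246951) = -3*(204664 - 40360)*(-67460) = -492912*(-67460) = -3*(-11083947840) = 33251843520)
(q(-547) + X)/(-106348 + V) = (3*(-547) - 267282)/(-106348 + 33251843520) = (-1641 - 267282)/33251737172 = -268923*1/33251737172 = -268923/33251737172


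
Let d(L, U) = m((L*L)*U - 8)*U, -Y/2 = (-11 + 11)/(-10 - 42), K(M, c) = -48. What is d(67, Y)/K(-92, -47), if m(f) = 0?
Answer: 0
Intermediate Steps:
Y = 0 (Y = -2*(-11 + 11)/(-10 - 42) = -0/(-52) = -0*(-1)/52 = -2*0 = 0)
d(L, U) = 0 (d(L, U) = 0*U = 0)
d(67, Y)/K(-92, -47) = 0/(-48) = 0*(-1/48) = 0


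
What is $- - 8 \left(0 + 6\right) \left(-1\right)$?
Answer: $-48$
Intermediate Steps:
$- - 8 \left(0 + 6\right) \left(-1\right) = - \left(-8\right) 6 \left(-1\right) = - \left(-48\right) \left(-1\right) = \left(-1\right) 48 = -48$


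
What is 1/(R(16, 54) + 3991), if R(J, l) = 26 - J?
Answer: 1/4001 ≈ 0.00024994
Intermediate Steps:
1/(R(16, 54) + 3991) = 1/((26 - 1*16) + 3991) = 1/((26 - 16) + 3991) = 1/(10 + 3991) = 1/4001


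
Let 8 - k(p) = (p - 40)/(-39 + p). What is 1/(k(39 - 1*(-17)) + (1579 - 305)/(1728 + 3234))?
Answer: 42177/308549 ≈ 0.13669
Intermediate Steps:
k(p) = 8 - (-40 + p)/(-39 + p) (k(p) = 8 - (p - 40)/(-39 + p) = 8 - (-40 + p)/(-39 + p))
1/(k(39 - 1*(-17)) + (1579 - 305)/(1728 + 3234)) = 1/((-272 + 7*(39 - 1*(-17)))/(-39 + (39 - 1*(-17))) + (1579 - 305)/(1728 + 3234)) = 1/((-272 + 7*(39 + 17))/(-39 + (39 + 17)) + 1274/4962) = 1/((-272 + 7*56)/(-39 + 56) + 1274*(1/4962)) = 1/((-272 + 392)/17 + 637/2481) = 1/((1/17)*120 + 637/2481) = 1/(120/17 + 637/2481) = 1/(308549/42177) = 42177/308549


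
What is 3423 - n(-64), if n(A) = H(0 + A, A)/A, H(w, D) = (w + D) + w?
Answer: 3420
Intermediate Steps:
H(w, D) = D + 2*w (H(w, D) = (D + w) + w = D + 2*w)
n(A) = 3 (n(A) = (A + 2*(0 + A))/A = (A + 2*A)/A = (3*A)/A = 3)
3423 - n(-64) = 3423 - 1*3 = 3423 - 3 = 3420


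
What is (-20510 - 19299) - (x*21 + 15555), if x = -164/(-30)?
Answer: -277394/5 ≈ -55479.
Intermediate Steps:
x = 82/15 (x = -164*(-1/30) = 82/15 ≈ 5.4667)
(-20510 - 19299) - (x*21 + 15555) = (-20510 - 19299) - ((82/15)*21 + 15555) = -39809 - (574/5 + 15555) = -39809 - 1*78349/5 = -39809 - 78349/5 = -277394/5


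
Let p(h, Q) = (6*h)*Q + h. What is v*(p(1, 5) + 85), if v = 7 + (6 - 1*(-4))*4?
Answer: 5452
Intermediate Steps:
p(h, Q) = h + 6*Q*h (p(h, Q) = 6*Q*h + h = h + 6*Q*h)
v = 47 (v = 7 + (6 + 4)*4 = 7 + 10*4 = 7 + 40 = 47)
v*(p(1, 5) + 85) = 47*(1*(1 + 6*5) + 85) = 47*(1*(1 + 30) + 85) = 47*(1*31 + 85) = 47*(31 + 85) = 47*116 = 5452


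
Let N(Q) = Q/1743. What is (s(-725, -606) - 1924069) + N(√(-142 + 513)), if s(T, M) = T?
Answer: -1924794 + √371/1743 ≈ -1.9248e+6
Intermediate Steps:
N(Q) = Q/1743 (N(Q) = Q*(1/1743) = Q/1743)
(s(-725, -606) - 1924069) + N(√(-142 + 513)) = (-725 - 1924069) + √(-142 + 513)/1743 = -1924794 + √371/1743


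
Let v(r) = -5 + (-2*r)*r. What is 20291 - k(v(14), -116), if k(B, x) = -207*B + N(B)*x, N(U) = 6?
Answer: -61192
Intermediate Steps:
v(r) = -5 - 2*r**2
k(B, x) = -207*B + 6*x
20291 - k(v(14), -116) = 20291 - (-207*(-5 - 2*14**2) + 6*(-116)) = 20291 - (-207*(-5 - 2*196) - 696) = 20291 - (-207*(-5 - 392) - 696) = 20291 - (-207*(-397) - 696) = 20291 - (82179 - 696) = 20291 - 1*81483 = 20291 - 81483 = -61192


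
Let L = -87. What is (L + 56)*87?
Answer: -2697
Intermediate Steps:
(L + 56)*87 = (-87 + 56)*87 = -31*87 = -2697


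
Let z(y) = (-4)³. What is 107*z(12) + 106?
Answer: -6742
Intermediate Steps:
z(y) = -64
107*z(12) + 106 = 107*(-64) + 106 = -6848 + 106 = -6742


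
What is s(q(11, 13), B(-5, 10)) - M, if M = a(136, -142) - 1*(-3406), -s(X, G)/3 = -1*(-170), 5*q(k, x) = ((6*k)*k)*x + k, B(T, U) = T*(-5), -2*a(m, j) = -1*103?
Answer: -7935/2 ≈ -3967.5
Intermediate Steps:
a(m, j) = 103/2 (a(m, j) = -(-1)*103/2 = -1/2*(-103) = 103/2)
B(T, U) = -5*T
q(k, x) = k/5 + 6*x*k**2/5 (q(k, x) = (((6*k)*k)*x + k)/5 = ((6*k**2)*x + k)/5 = (6*x*k**2 + k)/5 = (k + 6*x*k**2)/5 = k/5 + 6*x*k**2/5)
s(X, G) = -510 (s(X, G) = -(-3)*(-170) = -3*170 = -510)
M = 6915/2 (M = 103/2 - 1*(-3406) = 103/2 + 3406 = 6915/2 ≈ 3457.5)
s(q(11, 13), B(-5, 10)) - M = -510 - 1*6915/2 = -510 - 6915/2 = -7935/2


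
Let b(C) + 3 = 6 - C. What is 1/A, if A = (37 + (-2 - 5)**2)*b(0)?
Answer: 1/258 ≈ 0.0038760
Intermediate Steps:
b(C) = 3 - C (b(C) = -3 + (6 - C) = 3 - C)
A = 258 (A = (37 + (-2 - 5)**2)*(3 - 1*0) = (37 + (-7)**2)*(3 + 0) = (37 + 49)*3 = 86*3 = 258)
1/A = 1/258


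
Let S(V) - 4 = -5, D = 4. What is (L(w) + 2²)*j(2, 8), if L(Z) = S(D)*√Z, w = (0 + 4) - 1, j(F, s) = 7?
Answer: 28 - 7*√3 ≈ 15.876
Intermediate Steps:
S(V) = -1 (S(V) = 4 - 5 = -1)
w = 3 (w = 4 - 1 = 3)
L(Z) = -√Z
(L(w) + 2²)*j(2, 8) = (-√3 + 2²)*7 = (-√3 + 4)*7 = (4 - √3)*7 = 28 - 7*√3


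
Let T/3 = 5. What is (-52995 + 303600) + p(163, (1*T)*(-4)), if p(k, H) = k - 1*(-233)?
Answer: 251001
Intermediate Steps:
T = 15 (T = 3*5 = 15)
p(k, H) = 233 + k (p(k, H) = k + 233 = 233 + k)
(-52995 + 303600) + p(163, (1*T)*(-4)) = (-52995 + 303600) + (233 + 163) = 250605 + 396 = 251001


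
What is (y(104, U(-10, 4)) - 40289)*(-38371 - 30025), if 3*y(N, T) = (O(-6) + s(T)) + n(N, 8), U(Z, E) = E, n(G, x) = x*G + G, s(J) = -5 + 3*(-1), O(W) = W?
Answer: 8203758220/3 ≈ 2.7346e+9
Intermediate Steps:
s(J) = -8 (s(J) = -5 - 3 = -8)
n(G, x) = G + G*x (n(G, x) = G*x + G = G + G*x)
y(N, T) = -14/3 + 3*N (y(N, T) = ((-6 - 8) + N*(1 + 8))/3 = (-14 + N*9)/3 = (-14 + 9*N)/3 = -14/3 + 3*N)
(y(104, U(-10, 4)) - 40289)*(-38371 - 30025) = ((-14/3 + 3*104) - 40289)*(-38371 - 30025) = ((-14/3 + 312) - 40289)*(-68396) = (922/3 - 40289)*(-68396) = -119945/3*(-68396) = 8203758220/3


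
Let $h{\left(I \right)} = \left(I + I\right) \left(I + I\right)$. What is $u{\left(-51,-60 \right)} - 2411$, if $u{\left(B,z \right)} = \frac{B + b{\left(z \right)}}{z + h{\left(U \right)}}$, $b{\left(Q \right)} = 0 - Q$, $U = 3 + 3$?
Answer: $- \frac{67505}{28} \approx -2410.9$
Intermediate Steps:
$U = 6$
$h{\left(I \right)} = 4 I^{2}$ ($h{\left(I \right)} = 2 I 2 I = 4 I^{2}$)
$b{\left(Q \right)} = - Q$
$u{\left(B,z \right)} = \frac{B - z}{144 + z}$ ($u{\left(B,z \right)} = \frac{B - z}{z + 4 \cdot 6^{2}} = \frac{B - z}{z + 4 \cdot 36} = \frac{B - z}{z + 144} = \frac{B - z}{144 + z}$)
$u{\left(-51,-60 \right)} - 2411 = \frac{-51 - -60}{144 - 60} - 2411 = \frac{-51 + 60}{84} - 2411 = \frac{1}{84} \cdot 9 - 2411 = \frac{3}{28} - 2411 = - \frac{67505}{28}$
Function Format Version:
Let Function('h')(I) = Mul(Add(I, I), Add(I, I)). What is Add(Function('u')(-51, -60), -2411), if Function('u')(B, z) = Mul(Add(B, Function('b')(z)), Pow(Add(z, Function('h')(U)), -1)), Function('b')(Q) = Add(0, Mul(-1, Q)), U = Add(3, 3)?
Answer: Rational(-67505, 28) ≈ -2410.9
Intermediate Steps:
U = 6
Function('h')(I) = Mul(4, Pow(I, 2)) (Function('h')(I) = Mul(Mul(2, I), Mul(2, I)) = Mul(4, Pow(I, 2)))
Function('b')(Q) = Mul(-1, Q)
Function('u')(B, z) = Mul(Pow(Add(144, z), -1), Add(B, Mul(-1, z))) (Function('u')(B, z) = Mul(Add(B, Mul(-1, z)), Pow(Add(z, Mul(4, Pow(6, 2))), -1)) = Mul(Add(B, Mul(-1, z)), Pow(Add(z, Mul(4, 36)), -1)) = Mul(Add(B, Mul(-1, z)), Pow(Add(z, 144), -1)) = Mul(Add(B, Mul(-1, z)), Pow(Add(144, z), -1)) = Mul(Pow(Add(144, z), -1), Add(B, Mul(-1, z))))
Add(Function('u')(-51, -60), -2411) = Add(Mul(Pow(Add(144, -60), -1), Add(-51, Mul(-1, -60))), -2411) = Add(Mul(Pow(84, -1), Add(-51, 60)), -2411) = Add(Mul(Rational(1, 84), 9), -2411) = Add(Rational(3, 28), -2411) = Rational(-67505, 28)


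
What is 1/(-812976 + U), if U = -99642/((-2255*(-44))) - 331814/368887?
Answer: -18300484070/14877889176904087 ≈ -1.2300e-6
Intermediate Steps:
U = -34839611767/18300484070 (U = -99642/99220 - 331814*1/368887 = -99642*1/99220 - 331814/368887 = -49821/49610 - 331814/368887 = -34839611767/18300484070 ≈ -1.9038)
1/(-812976 + U) = 1/(-812976 - 34839611767/18300484070) = 1/(-14877889176904087/18300484070) = -18300484070/14877889176904087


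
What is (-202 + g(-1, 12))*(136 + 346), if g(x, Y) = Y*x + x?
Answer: -103630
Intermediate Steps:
g(x, Y) = x + Y*x
(-202 + g(-1, 12))*(136 + 346) = (-202 - (1 + 12))*(136 + 346) = (-202 - 1*13)*482 = (-202 - 13)*482 = -215*482 = -103630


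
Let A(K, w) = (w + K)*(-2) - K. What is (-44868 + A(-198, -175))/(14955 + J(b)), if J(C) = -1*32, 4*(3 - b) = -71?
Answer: -43924/14923 ≈ -2.9434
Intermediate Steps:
b = 83/4 (b = 3 - ¼*(-71) = 3 + 71/4 = 83/4 ≈ 20.750)
A(K, w) = -3*K - 2*w (A(K, w) = (K + w)*(-2) - K = (-2*K - 2*w) - K = -3*K - 2*w)
J(C) = -32
(-44868 + A(-198, -175))/(14955 + J(b)) = (-44868 + (-3*(-198) - 2*(-175)))/(14955 - 32) = (-44868 + (594 + 350))/14923 = (-44868 + 944)*(1/14923) = -43924*1/14923 = -43924/14923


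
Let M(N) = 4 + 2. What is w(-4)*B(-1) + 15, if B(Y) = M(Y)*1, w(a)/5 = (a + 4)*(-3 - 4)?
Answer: 15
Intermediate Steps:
w(a) = -140 - 35*a (w(a) = 5*((a + 4)*(-3 - 4)) = 5*((4 + a)*(-7)) = 5*(-28 - 7*a) = -140 - 35*a)
M(N) = 6
B(Y) = 6 (B(Y) = 6*1 = 6)
w(-4)*B(-1) + 15 = (-140 - 35*(-4))*6 + 15 = (-140 + 140)*6 + 15 = 0*6 + 15 = 0 + 15 = 15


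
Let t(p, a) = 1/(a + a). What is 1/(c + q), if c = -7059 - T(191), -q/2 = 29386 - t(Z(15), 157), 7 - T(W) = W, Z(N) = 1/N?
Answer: -157/10306578 ≈ -1.5233e-5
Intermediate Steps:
T(W) = 7 - W
t(p, a) = 1/(2*a)
q = -9227203/157 (q = -2*(29386 - 1/(2*157)) = -2*(29386 - 1*1/314) = -2*(29386 - 1/314) = -2*9227203/314 = -9227203/157 ≈ -58772.)
c = -6875 (c = -7059 - (7 - 1*191) = -7059 - (7 - 191) = -7059 - 1*(-184) = -7059 + 184 = -6875)
1/(c + q) = 1/(-6875 - 9227203/157) = 1/(-10306578/157) = -157/10306578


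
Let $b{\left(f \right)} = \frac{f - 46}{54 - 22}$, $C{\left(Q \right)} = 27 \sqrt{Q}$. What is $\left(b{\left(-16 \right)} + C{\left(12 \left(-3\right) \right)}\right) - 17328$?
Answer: $- \frac{277279}{16} + 162 i \approx -17330.0 + 162.0 i$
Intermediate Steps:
$b{\left(f \right)} = - \frac{23}{16} + \frac{f}{32}$ ($b{\left(f \right)} = \frac{-46 + f}{54 - 22} = \frac{-46 + f}{32} = \left(-46 + f\right) \frac{1}{32} = - \frac{23}{16} + \frac{f}{32}$)
$\left(b{\left(-16 \right)} + C{\left(12 \left(-3\right) \right)}\right) - 17328 = \left(\left(- \frac{23}{16} + \frac{1}{32} \left(-16\right)\right) + 27 \sqrt{12 \left(-3\right)}\right) - 17328 = \left(\left(- \frac{23}{16} - \frac{1}{2}\right) + 27 \sqrt{-36}\right) - 17328 = \left(- \frac{31}{16} + 27 \cdot 6 i\right) - 17328 = \left(- \frac{31}{16} + 162 i\right) - 17328 = - \frac{277279}{16} + 162 i$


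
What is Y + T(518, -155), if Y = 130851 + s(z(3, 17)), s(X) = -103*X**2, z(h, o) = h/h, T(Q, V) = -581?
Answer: 130167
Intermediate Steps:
z(h, o) = 1
Y = 130748 (Y = 130851 - 103*1**2 = 130851 - 103*1 = 130851 - 103 = 130748)
Y + T(518, -155) = 130748 - 581 = 130167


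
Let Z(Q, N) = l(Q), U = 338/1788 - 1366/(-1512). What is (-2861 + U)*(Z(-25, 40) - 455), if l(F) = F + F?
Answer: 162686468615/112644 ≈ 1.4443e+6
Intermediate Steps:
l(F) = 2*F
U = 123061/112644 (U = 338*(1/1788) - 1366*(-1/1512) = 169/894 + 683/756 = 123061/112644 ≈ 1.0925)
Z(Q, N) = 2*Q
(-2861 + U)*(Z(-25, 40) - 455) = (-2861 + 123061/112644)*(2*(-25) - 455) = -322151423*(-50 - 455)/112644 = -322151423/112644*(-505) = 162686468615/112644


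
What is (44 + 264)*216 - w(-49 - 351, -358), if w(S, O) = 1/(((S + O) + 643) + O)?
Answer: 31467745/473 ≈ 66528.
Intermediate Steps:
w(S, O) = 1/(643 + S + 2*O) (w(S, O) = 1/(((O + S) + 643) + O) = 1/((643 + O + S) + O) = 1/(643 + S + 2*O))
(44 + 264)*216 - w(-49 - 351, -358) = (44 + 264)*216 - 1/(643 + (-49 - 351) + 2*(-358)) = 308*216 - 1/(643 - 400 - 716) = 66528 - 1/(-473) = 66528 - 1*(-1/473) = 66528 + 1/473 = 31467745/473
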